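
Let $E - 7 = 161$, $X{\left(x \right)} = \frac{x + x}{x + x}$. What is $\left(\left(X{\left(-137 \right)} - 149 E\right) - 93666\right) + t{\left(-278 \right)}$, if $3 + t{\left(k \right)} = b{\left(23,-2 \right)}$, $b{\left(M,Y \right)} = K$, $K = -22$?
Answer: $-118722$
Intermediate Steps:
$X{\left(x \right)} = 1$ ($X{\left(x \right)} = \frac{2 x}{2 x} = 2 x \frac{1}{2 x} = 1$)
$b{\left(M,Y \right)} = -22$
$E = 168$ ($E = 7 + 161 = 168$)
$t{\left(k \right)} = -25$ ($t{\left(k \right)} = -3 - 22 = -25$)
$\left(\left(X{\left(-137 \right)} - 149 E\right) - 93666\right) + t{\left(-278 \right)} = \left(\left(1 - 25032\right) - 93666\right) - 25 = \left(-25031 - 93666\right) - 25 = -118697 - 25 = -118722$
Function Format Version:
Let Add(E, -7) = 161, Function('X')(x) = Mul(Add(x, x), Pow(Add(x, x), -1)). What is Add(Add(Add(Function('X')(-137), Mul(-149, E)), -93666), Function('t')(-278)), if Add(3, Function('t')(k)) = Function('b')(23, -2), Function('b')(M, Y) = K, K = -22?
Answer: -118722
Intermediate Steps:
Function('X')(x) = 1 (Function('X')(x) = Mul(Mul(2, x), Pow(Mul(2, x), -1)) = Mul(Mul(2, x), Mul(Rational(1, 2), Pow(x, -1))) = 1)
Function('b')(M, Y) = -22
E = 168 (E = Add(7, 161) = 168)
Function('t')(k) = -25 (Function('t')(k) = Add(-3, -22) = -25)
Add(Add(Add(Function('X')(-137), Mul(-149, E)), -93666), Function('t')(-278)) = Add(Add(Add(1, Mul(-149, 168)), -93666), -25) = Add(Add(Add(1, -25032), -93666), -25) = Add(Add(-25031, -93666), -25) = Add(-118697, -25) = -118722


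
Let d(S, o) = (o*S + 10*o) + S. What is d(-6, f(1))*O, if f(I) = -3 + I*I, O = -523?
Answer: 7322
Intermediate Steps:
f(I) = -3 + I²
d(S, o) = S + 10*o + S*o (d(S, o) = (S*o + 10*o) + S = (10*o + S*o) + S = S + 10*o + S*o)
d(-6, f(1))*O = (-6 + 10*(-3 + 1²) - 6*(-3 + 1²))*(-523) = (-6 + 10*(-3 + 1) - 6*(-3 + 1))*(-523) = (-6 + 10*(-2) - 6*(-2))*(-523) = (-6 - 20 + 12)*(-523) = -14*(-523) = 7322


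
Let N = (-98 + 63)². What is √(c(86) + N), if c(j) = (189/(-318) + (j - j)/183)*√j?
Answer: √(13764100 - 6678*√86)/106 ≈ 34.921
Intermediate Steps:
c(j) = -63*√j/106 (c(j) = (189*(-1/318) + 0*(1/183))*√j = (-63/106 + 0)*√j = -63*√j/106)
N = 1225 (N = (-35)² = 1225)
√(c(86) + N) = √(-63*√86/106 + 1225) = √(1225 - 63*√86/106)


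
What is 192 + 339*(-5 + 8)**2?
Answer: 3243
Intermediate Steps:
192 + 339*(-5 + 8)**2 = 192 + 339*3**2 = 192 + 339*9 = 192 + 3051 = 3243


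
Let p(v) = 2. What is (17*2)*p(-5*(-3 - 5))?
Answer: 68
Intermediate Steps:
(17*2)*p(-5*(-3 - 5)) = (17*2)*2 = 34*2 = 68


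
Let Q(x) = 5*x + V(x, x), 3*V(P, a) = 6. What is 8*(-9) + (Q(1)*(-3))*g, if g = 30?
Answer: -702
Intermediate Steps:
V(P, a) = 2 (V(P, a) = (⅓)*6 = 2)
Q(x) = 2 + 5*x (Q(x) = 5*x + 2 = 2 + 5*x)
8*(-9) + (Q(1)*(-3))*g = 8*(-9) + ((2 + 5*1)*(-3))*30 = -72 + ((2 + 5)*(-3))*30 = -72 + (7*(-3))*30 = -72 - 21*30 = -72 - 630 = -702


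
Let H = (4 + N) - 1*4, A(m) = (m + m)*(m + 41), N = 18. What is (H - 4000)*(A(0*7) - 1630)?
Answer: 6490660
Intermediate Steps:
A(m) = 2*m*(41 + m) (A(m) = (2*m)*(41 + m) = 2*m*(41 + m))
H = 18 (H = (4 + 18) - 1*4 = 22 - 4 = 18)
(H - 4000)*(A(0*7) - 1630) = (18 - 4000)*(2*(0*7)*(41 + 0*7) - 1630) = -3982*(2*0*(41 + 0) - 1630) = -3982*(2*0*41 - 1630) = -3982*(0 - 1630) = -3982*(-1630) = 6490660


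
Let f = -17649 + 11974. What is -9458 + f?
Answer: -15133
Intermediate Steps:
f = -5675
-9458 + f = -9458 - 5675 = -15133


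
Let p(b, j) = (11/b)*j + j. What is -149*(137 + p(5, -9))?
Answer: -80609/5 ≈ -16122.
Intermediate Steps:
p(b, j) = j + 11*j/b (p(b, j) = 11*j/b + j = j + 11*j/b)
-149*(137 + p(5, -9)) = -149*(137 - 9*(11 + 5)/5) = -149*(137 - 9*1/5*16) = -149*(137 - 144/5) = -149*541/5 = -80609/5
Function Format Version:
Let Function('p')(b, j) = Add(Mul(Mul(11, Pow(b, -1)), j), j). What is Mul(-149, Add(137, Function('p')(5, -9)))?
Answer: Rational(-80609, 5) ≈ -16122.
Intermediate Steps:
Function('p')(b, j) = Add(j, Mul(11, j, Pow(b, -1))) (Function('p')(b, j) = Add(Mul(11, j, Pow(b, -1)), j) = Add(j, Mul(11, j, Pow(b, -1))))
Mul(-149, Add(137, Function('p')(5, -9))) = Mul(-149, Add(137, Mul(-9, Pow(5, -1), Add(11, 5)))) = Mul(-149, Add(137, Mul(-9, Rational(1, 5), 16))) = Mul(-149, Add(137, Rational(-144, 5))) = Mul(-149, Rational(541, 5)) = Rational(-80609, 5)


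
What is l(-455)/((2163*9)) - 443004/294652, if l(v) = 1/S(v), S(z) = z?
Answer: -51630283942/34340469345 ≈ -1.5035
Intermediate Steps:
l(v) = 1/v
l(-455)/((2163*9)) - 443004/294652 = 1/((-455)*((2163*9))) - 443004/294652 = -1/455/19467 - 443004*1/294652 = -1/455*1/19467 - 5829/3877 = -1/8857485 - 5829/3877 = -51630283942/34340469345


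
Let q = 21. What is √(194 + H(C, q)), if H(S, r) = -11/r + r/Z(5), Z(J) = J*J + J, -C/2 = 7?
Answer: 11*√70770/210 ≈ 13.935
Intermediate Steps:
C = -14 (C = -2*7 = -14)
Z(J) = J + J² (Z(J) = J² + J = J + J²)
H(S, r) = -11/r + r/30 (H(S, r) = -11/r + r/((5*(1 + 5))) = -11/r + r/((5*6)) = -11/r + r/30)
√(194 + H(C, q)) = √(194 + (-11/21 + (1/30)*21)) = √(194 + (-11*1/21 + 7/10)) = √(194 + (-11/21 + 7/10)) = √(194 + 37/210) = √(40777/210) = 11*√70770/210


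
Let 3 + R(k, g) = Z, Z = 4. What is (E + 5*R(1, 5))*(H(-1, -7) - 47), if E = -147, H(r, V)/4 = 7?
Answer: 2698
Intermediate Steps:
R(k, g) = 1 (R(k, g) = -3 + 4 = 1)
H(r, V) = 28 (H(r, V) = 4*7 = 28)
(E + 5*R(1, 5))*(H(-1, -7) - 47) = (-147 + 5*1)*(28 - 47) = (-147 + 5)*(-19) = -142*(-19) = 2698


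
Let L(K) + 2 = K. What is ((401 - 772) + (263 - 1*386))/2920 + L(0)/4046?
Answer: -501141/2953580 ≈ -0.16967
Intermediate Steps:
L(K) = -2 + K
((401 - 772) + (263 - 1*386))/2920 + L(0)/4046 = ((401 - 772) + (263 - 1*386))/2920 + (-2 + 0)/4046 = (-371 + (263 - 386))*(1/2920) - 2*1/4046 = (-371 - 123)*(1/2920) - 1/2023 = -494*1/2920 - 1/2023 = -247/1460 - 1/2023 = -501141/2953580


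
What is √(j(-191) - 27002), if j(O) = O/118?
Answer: I*√375998386/118 ≈ 164.33*I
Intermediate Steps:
j(O) = O/118 (j(O) = O*(1/118) = O/118)
√(j(-191) - 27002) = √((1/118)*(-191) - 27002) = √(-191/118 - 27002) = √(-3186427/118) = I*√375998386/118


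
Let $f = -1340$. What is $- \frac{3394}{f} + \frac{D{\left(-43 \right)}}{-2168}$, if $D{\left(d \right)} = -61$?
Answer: $\frac{1859983}{726280} \approx 2.561$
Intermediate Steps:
$- \frac{3394}{f} + \frac{D{\left(-43 \right)}}{-2168} = - \frac{3394}{-1340} - \frac{61}{-2168} = \left(-3394\right) \left(- \frac{1}{1340}\right) - - \frac{61}{2168} = \frac{1697}{670} + \frac{61}{2168} = \frac{1859983}{726280}$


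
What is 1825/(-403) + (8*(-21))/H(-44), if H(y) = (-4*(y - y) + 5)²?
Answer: -113329/10075 ≈ -11.249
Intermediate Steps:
H(y) = 25 (H(y) = (-4*0 + 5)² = (0 + 5)² = 5² = 25)
1825/(-403) + (8*(-21))/H(-44) = 1825/(-403) + (8*(-21))/25 = 1825*(-1/403) - 168*1/25 = -1825/403 - 168/25 = -113329/10075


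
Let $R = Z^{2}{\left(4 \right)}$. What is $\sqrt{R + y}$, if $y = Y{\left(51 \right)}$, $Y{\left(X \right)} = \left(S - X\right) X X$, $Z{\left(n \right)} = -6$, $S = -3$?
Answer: $3 i \sqrt{15602} \approx 374.72 i$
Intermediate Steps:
$Y{\left(X \right)} = X^{2} \left(-3 - X\right)$ ($Y{\left(X \right)} = \left(-3 - X\right) X X = X \left(-3 - X\right) X = X^{2} \left(-3 - X\right)$)
$y = -140454$ ($y = 51^{2} \left(-3 - 51\right) = 2601 \left(-3 - 51\right) = 2601 \left(-54\right) = -140454$)
$R = 36$ ($R = \left(-6\right)^{2} = 36$)
$\sqrt{R + y} = \sqrt{36 - 140454} = \sqrt{-140418} = 3 i \sqrt{15602}$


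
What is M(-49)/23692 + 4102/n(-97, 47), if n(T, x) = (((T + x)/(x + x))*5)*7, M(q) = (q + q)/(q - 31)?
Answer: -5220199287/23692000 ≈ -220.34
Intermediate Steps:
M(q) = 2*q/(-31 + q) (M(q) = (2*q)/(-31 + q) = 2*q/(-31 + q))
n(T, x) = 35*(T + x)/(2*x) (n(T, x) = (((T + x)/((2*x)))*5)*7 = (((T + x)*(1/(2*x)))*5)*7 = (((T + x)/(2*x))*5)*7 = (5*(T + x)/(2*x))*7 = 35*(T + x)/(2*x))
M(-49)/23692 + 4102/n(-97, 47) = (2*(-49)/(-31 - 49))/23692 + 4102/(((35/2)*(-97 + 47)/47)) = (2*(-49)/(-80))*(1/23692) + 4102/(((35/2)*(1/47)*(-50))) = (2*(-49)*(-1/80))*(1/23692) + 4102/(-875/47) = (49/40)*(1/23692) + 4102*(-47/875) = 49/947680 - 27542/125 = -5220199287/23692000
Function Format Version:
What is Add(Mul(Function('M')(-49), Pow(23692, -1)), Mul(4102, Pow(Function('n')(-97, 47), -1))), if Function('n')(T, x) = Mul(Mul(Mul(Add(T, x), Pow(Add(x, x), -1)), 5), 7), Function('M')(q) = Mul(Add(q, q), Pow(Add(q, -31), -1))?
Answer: Rational(-5220199287, 23692000) ≈ -220.34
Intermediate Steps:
Function('M')(q) = Mul(2, q, Pow(Add(-31, q), -1)) (Function('M')(q) = Mul(Mul(2, q), Pow(Add(-31, q), -1)) = Mul(2, q, Pow(Add(-31, q), -1)))
Function('n')(T, x) = Mul(Rational(35, 2), Pow(x, -1), Add(T, x)) (Function('n')(T, x) = Mul(Mul(Mul(Add(T, x), Pow(Mul(2, x), -1)), 5), 7) = Mul(Mul(Mul(Add(T, x), Mul(Rational(1, 2), Pow(x, -1))), 5), 7) = Mul(Mul(Mul(Rational(1, 2), Pow(x, -1), Add(T, x)), 5), 7) = Mul(Mul(Rational(5, 2), Pow(x, -1), Add(T, x)), 7) = Mul(Rational(35, 2), Pow(x, -1), Add(T, x)))
Add(Mul(Function('M')(-49), Pow(23692, -1)), Mul(4102, Pow(Function('n')(-97, 47), -1))) = Add(Mul(Mul(2, -49, Pow(Add(-31, -49), -1)), Pow(23692, -1)), Mul(4102, Pow(Mul(Rational(35, 2), Pow(47, -1), Add(-97, 47)), -1))) = Add(Mul(Mul(2, -49, Pow(-80, -1)), Rational(1, 23692)), Mul(4102, Pow(Mul(Rational(35, 2), Rational(1, 47), -50), -1))) = Add(Mul(Mul(2, -49, Rational(-1, 80)), Rational(1, 23692)), Mul(4102, Pow(Rational(-875, 47), -1))) = Add(Mul(Rational(49, 40), Rational(1, 23692)), Mul(4102, Rational(-47, 875))) = Add(Rational(49, 947680), Rational(-27542, 125)) = Rational(-5220199287, 23692000)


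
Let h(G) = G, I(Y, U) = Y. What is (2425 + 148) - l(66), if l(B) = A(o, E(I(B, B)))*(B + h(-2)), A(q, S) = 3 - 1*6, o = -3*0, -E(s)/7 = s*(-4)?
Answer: 2765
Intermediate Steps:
E(s) = 28*s (E(s) = -7*s*(-4) = -(-28)*s = 28*s)
o = 0
A(q, S) = -3 (A(q, S) = 3 - 6 = -3)
l(B) = 6 - 3*B (l(B) = -3*(B - 2) = -3*(-2 + B) = 6 - 3*B)
(2425 + 148) - l(66) = (2425 + 148) - (6 - 3*66) = 2573 - (6 - 198) = 2573 - 1*(-192) = 2573 + 192 = 2765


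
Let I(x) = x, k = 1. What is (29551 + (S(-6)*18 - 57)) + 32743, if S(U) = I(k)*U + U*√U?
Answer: 62129 - 108*I*√6 ≈ 62129.0 - 264.54*I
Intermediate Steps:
S(U) = U + U^(3/2) (S(U) = 1*U + U*√U = U + U^(3/2))
(29551 + (S(-6)*18 - 57)) + 32743 = (29551 + ((-6 + (-6)^(3/2))*18 - 57)) + 32743 = (29551 + ((-6 - 6*I*√6)*18 - 57)) + 32743 = (29551 + ((-108 - 108*I*√6) - 57)) + 32743 = (29551 + (-165 - 108*I*√6)) + 32743 = (29386 - 108*I*√6) + 32743 = 62129 - 108*I*√6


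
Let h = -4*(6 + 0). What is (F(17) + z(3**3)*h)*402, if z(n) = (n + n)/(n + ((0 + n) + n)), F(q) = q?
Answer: 402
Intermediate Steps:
h = -24 (h = -4*6 = -24)
z(n) = 2/3 (z(n) = (2*n)/(n + (n + n)) = (2*n)/(n + 2*n) = (2*n)/((3*n)) = (2*n)*(1/(3*n)) = 2/3)
(F(17) + z(3**3)*h)*402 = (17 + (2/3)*(-24))*402 = (17 - 16)*402 = 1*402 = 402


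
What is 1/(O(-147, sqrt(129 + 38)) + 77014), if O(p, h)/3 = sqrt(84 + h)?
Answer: 1/(77014 + 3*sqrt(84 + sqrt(167))) ≈ 1.2980e-5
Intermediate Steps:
O(p, h) = 3*sqrt(84 + h)
1/(O(-147, sqrt(129 + 38)) + 77014) = 1/(3*sqrt(84 + sqrt(129 + 38)) + 77014) = 1/(3*sqrt(84 + sqrt(167)) + 77014) = 1/(77014 + 3*sqrt(84 + sqrt(167)))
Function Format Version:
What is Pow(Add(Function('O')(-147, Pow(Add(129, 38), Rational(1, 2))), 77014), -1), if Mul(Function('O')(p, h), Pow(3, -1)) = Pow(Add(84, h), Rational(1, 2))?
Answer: Pow(Add(77014, Mul(3, Pow(Add(84, Pow(167, Rational(1, 2))), Rational(1, 2)))), -1) ≈ 1.2980e-5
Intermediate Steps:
Function('O')(p, h) = Mul(3, Pow(Add(84, h), Rational(1, 2)))
Pow(Add(Function('O')(-147, Pow(Add(129, 38), Rational(1, 2))), 77014), -1) = Pow(Add(Mul(3, Pow(Add(84, Pow(Add(129, 38), Rational(1, 2))), Rational(1, 2))), 77014), -1) = Pow(Add(Mul(3, Pow(Add(84, Pow(167, Rational(1, 2))), Rational(1, 2))), 77014), -1) = Pow(Add(77014, Mul(3, Pow(Add(84, Pow(167, Rational(1, 2))), Rational(1, 2)))), -1)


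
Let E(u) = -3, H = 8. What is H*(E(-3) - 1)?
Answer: -32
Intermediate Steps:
H*(E(-3) - 1) = 8*(-3 - 1) = 8*(-4) = -32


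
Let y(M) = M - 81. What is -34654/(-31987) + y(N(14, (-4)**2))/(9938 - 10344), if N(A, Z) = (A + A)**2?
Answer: -290253/447818 ≈ -0.64815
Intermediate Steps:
N(A, Z) = 4*A**2 (N(A, Z) = (2*A)**2 = 4*A**2)
y(M) = -81 + M
-34654/(-31987) + y(N(14, (-4)**2))/(9938 - 10344) = -34654/(-31987) + (-81 + 4*14**2)/(9938 - 10344) = -34654*(-1/31987) + (-81 + 4*196)/(-406) = 34654/31987 + (-81 + 784)*(-1/406) = 34654/31987 + 703*(-1/406) = 34654/31987 - 703/406 = -290253/447818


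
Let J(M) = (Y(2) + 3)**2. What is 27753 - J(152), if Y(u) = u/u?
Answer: 27737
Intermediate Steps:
Y(u) = 1
J(M) = 16 (J(M) = (1 + 3)**2 = 4**2 = 16)
27753 - J(152) = 27753 - 1*16 = 27753 - 16 = 27737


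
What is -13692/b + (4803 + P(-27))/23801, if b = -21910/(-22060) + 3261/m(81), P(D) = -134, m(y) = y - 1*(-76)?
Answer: -112831877349107/179406059153 ≈ -628.92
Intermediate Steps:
m(y) = 76 + y (m(y) = y + 76 = 76 + y)
b = 7537753/346342 (b = -21910/(-22060) + 3261/(76 + 81) = -21910*(-1/22060) + 3261/157 = 2191/2206 + 3261*(1/157) = 2191/2206 + 3261/157 = 7537753/346342 ≈ 21.764)
-13692/b + (4803 + P(-27))/23801 = -13692/7537753/346342 + (4803 - 134)/23801 = -13692*346342/7537753 + 4669*(1/23801) = -4742114664/7537753 + 4669/23801 = -112831877349107/179406059153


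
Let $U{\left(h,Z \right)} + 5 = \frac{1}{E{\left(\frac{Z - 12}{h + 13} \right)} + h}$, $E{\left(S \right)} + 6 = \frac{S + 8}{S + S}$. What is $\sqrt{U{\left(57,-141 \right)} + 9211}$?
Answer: $\frac{10 \sqrt{21266790377}}{15199} \approx 95.948$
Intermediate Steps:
$E{\left(S \right)} = -6 + \frac{8 + S}{2 S}$ ($E{\left(S \right)} = -6 + \frac{S + 8}{S + S} = -6 + \frac{8 + S}{2 S}$)
$U{\left(h,Z \right)} = -5 + \frac{1}{- \frac{11}{2} + h + \frac{4 \left(13 + h\right)}{-12 + Z}}$ ($U{\left(h,Z \right)} = -5 + \frac{1}{\left(- \frac{11}{2} + \frac{4}{\left(Z - 12\right) \frac{1}{h + 13}}\right) + h} = -5 + \frac{1}{\left(- \frac{11}{2} + \frac{4}{\left(-12 + Z\right) \frac{1}{13 + h}}\right) + h} = -5 + \frac{1}{\left(- \frac{11}{2} + \frac{4}{\frac{1}{13 + h} \left(-12 + Z\right)}\right) + h} = -5 + \frac{1}{\left(- \frac{11}{2} + 4 \frac{13 + h}{-12 + Z}\right) + h} = -5 + \frac{1}{\left(- \frac{11}{2} + \frac{4 \left(13 + h\right)}{-12 + Z}\right) + h} = -5 + \frac{1}{- \frac{11}{2} + h + \frac{4 \left(13 + h\right)}{-12 + Z}}$)
$\sqrt{U{\left(57,-141 \right)} + 9211} = \sqrt{\frac{-1204 + 57 \left(-141\right) + 80 \cdot 57 - \left(-1410\right) 57}{236 - 912 - -1551 + 2 \left(-141\right) 57} + 9211} = \sqrt{\frac{-1204 - 8037 + 4560 + 80370}{236 - 912 + 1551 - 16074} + 9211} = \sqrt{\frac{1}{-15199} \cdot 75689 + 9211} = \sqrt{\left(- \frac{1}{15199}\right) 75689 + 9211} = \sqrt{- \frac{75689}{15199} + 9211} = \sqrt{\frac{139922300}{15199}} = \frac{10 \sqrt{21266790377}}{15199}$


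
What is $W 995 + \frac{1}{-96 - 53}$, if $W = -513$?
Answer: $- \frac{76054816}{149} \approx -5.1044 \cdot 10^{5}$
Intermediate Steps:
$W 995 + \frac{1}{-96 - 53} = \left(-513\right) 995 + \frac{1}{-96 - 53} = -510435 + \frac{1}{-149} = -510435 - \frac{1}{149} = - \frac{76054816}{149}$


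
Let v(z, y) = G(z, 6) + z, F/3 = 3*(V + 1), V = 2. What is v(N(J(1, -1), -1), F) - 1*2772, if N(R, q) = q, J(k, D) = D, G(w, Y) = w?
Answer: -2774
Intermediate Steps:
F = 27 (F = 3*(3*(2 + 1)) = 3*(3*3) = 3*9 = 27)
v(z, y) = 2*z (v(z, y) = z + z = 2*z)
v(N(J(1, -1), -1), F) - 1*2772 = 2*(-1) - 1*2772 = -2 - 2772 = -2774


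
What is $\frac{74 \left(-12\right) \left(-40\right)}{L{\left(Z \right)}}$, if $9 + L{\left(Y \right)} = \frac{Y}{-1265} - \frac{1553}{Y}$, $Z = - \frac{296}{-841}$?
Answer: $- \frac{11185391500800}{1392319576121} \approx -8.0336$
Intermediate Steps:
$Z = \frac{296}{841}$ ($Z = \left(-296\right) \left(- \frac{1}{841}\right) = \frac{296}{841} \approx 0.35196$)
$L{\left(Y \right)} = -9 - \frac{1553}{Y} - \frac{Y}{1265}$ ($L{\left(Y \right)} = -9 + \left(\frac{Y}{-1265} - \frac{1553}{Y}\right) = -9 + \left(Y \left(- \frac{1}{1265}\right) - \frac{1553}{Y}\right) = -9 - \left(\frac{1553}{Y} + \frac{Y}{1265}\right) = -9 - \frac{1553}{Y} - \frac{Y}{1265}$)
$\frac{74 \left(-12\right) \left(-40\right)}{L{\left(Z \right)}} = \frac{74 \left(-12\right) \left(-40\right)}{-9 - \frac{1553}{\frac{296}{841}} - \frac{296}{1063865}} = \frac{\left(-888\right) \left(-40\right)}{-9 - \frac{1306073}{296} - \frac{296}{1063865}} = \frac{35520}{-9 - \frac{1306073}{296} - \frac{296}{1063865}} = \frac{35520}{- \frac{1392319576121}{314904040}} = 35520 \left(- \frac{314904040}{1392319576121}\right) = - \frac{11185391500800}{1392319576121}$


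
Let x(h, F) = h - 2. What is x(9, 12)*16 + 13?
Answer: 125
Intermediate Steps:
x(h, F) = -2 + h
x(9, 12)*16 + 13 = (-2 + 9)*16 + 13 = 7*16 + 13 = 112 + 13 = 125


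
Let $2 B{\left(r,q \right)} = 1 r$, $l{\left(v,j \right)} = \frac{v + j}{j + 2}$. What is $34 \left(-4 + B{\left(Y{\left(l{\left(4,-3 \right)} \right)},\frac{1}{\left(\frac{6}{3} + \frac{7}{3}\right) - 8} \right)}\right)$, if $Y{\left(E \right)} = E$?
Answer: $-153$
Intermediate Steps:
$l{\left(v,j \right)} = \frac{j + v}{2 + j}$
$B{\left(r,q \right)} = \frac{r}{2}$ ($B{\left(r,q \right)} = \frac{1 r}{2} = \frac{r}{2}$)
$34 \left(-4 + B{\left(Y{\left(l{\left(4,-3 \right)} \right)},\frac{1}{\left(\frac{6}{3} + \frac{7}{3}\right) - 8} \right)}\right) = 34 \left(-4 + \frac{\frac{1}{2 - 3} \left(-3 + 4\right)}{2}\right) = 34 \left(-4 + \frac{\frac{1}{-1} \cdot 1}{2}\right) = 34 \left(-4 + \frac{\left(-1\right) 1}{2}\right) = 34 \left(-4 + \frac{1}{2} \left(-1\right)\right) = 34 \left(-4 - \frac{1}{2}\right) = 34 \left(- \frac{9}{2}\right) = -153$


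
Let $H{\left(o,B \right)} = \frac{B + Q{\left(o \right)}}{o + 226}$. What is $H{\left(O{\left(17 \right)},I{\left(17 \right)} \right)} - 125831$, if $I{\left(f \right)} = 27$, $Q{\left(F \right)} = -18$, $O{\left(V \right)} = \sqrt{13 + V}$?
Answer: $- \frac{3211583596}{25523} - \frac{9 \sqrt{30}}{51046} \approx -1.2583 \cdot 10^{5}$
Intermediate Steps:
$H{\left(o,B \right)} = \frac{-18 + B}{226 + o}$ ($H{\left(o,B \right)} = \frac{B - 18}{o + 226} = \frac{-18 + B}{226 + o}$)
$H{\left(O{\left(17 \right)},I{\left(17 \right)} \right)} - 125831 = \frac{-18 + 27}{226 + \sqrt{13 + 17}} - 125831 = \frac{1}{226 + \sqrt{30}} \cdot 9 - 125831 = \frac{9}{226 + \sqrt{30}} - 125831 = -125831 + \frac{9}{226 + \sqrt{30}}$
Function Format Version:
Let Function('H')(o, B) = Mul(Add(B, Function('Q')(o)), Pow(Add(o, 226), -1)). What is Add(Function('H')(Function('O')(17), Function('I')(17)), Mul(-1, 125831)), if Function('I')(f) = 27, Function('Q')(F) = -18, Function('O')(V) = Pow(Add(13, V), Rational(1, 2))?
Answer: Add(Rational(-3211583596, 25523), Mul(Rational(-9, 51046), Pow(30, Rational(1, 2)))) ≈ -1.2583e+5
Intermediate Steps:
Function('H')(o, B) = Mul(Pow(Add(226, o), -1), Add(-18, B)) (Function('H')(o, B) = Mul(Add(B, -18), Pow(Add(o, 226), -1)) = Mul(Add(-18, B), Pow(Add(226, o), -1)) = Mul(Pow(Add(226, o), -1), Add(-18, B)))
Add(Function('H')(Function('O')(17), Function('I')(17)), Mul(-1, 125831)) = Add(Mul(Pow(Add(226, Pow(Add(13, 17), Rational(1, 2))), -1), Add(-18, 27)), Mul(-1, 125831)) = Add(Mul(Pow(Add(226, Pow(30, Rational(1, 2))), -1), 9), -125831) = Add(Mul(9, Pow(Add(226, Pow(30, Rational(1, 2))), -1)), -125831) = Add(-125831, Mul(9, Pow(Add(226, Pow(30, Rational(1, 2))), -1)))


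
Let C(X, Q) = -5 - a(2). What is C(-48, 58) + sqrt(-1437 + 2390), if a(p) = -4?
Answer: -1 + sqrt(953) ≈ 29.871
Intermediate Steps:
C(X, Q) = -1 (C(X, Q) = -5 - 1*(-4) = -5 + 4 = -1)
C(-48, 58) + sqrt(-1437 + 2390) = -1 + sqrt(-1437 + 2390) = -1 + sqrt(953)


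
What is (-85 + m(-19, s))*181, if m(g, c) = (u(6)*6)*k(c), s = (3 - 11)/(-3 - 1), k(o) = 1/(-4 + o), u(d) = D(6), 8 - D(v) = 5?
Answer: -17014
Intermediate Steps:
D(v) = 3 (D(v) = 8 - 1*5 = 8 - 5 = 3)
u(d) = 3
s = 2 (s = -8/(-4) = -8*(-¼) = 2)
m(g, c) = 18/(-4 + c) (m(g, c) = (3*6)/(-4 + c) = 18/(-4 + c))
(-85 + m(-19, s))*181 = (-85 + 18/(-4 + 2))*181 = (-85 + 18/(-2))*181 = (-85 + 18*(-½))*181 = (-85 - 9)*181 = -94*181 = -17014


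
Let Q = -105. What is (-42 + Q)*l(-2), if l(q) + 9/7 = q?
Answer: 483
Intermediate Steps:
l(q) = -9/7 + q
(-42 + Q)*l(-2) = (-42 - 105)*(-9/7 - 2) = -147*(-23/7) = 483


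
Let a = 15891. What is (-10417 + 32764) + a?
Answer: 38238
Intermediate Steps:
(-10417 + 32764) + a = (-10417 + 32764) + 15891 = 22347 + 15891 = 38238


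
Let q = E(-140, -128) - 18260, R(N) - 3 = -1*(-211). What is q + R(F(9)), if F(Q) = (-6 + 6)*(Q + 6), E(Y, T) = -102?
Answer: -18148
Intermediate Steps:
F(Q) = 0 (F(Q) = 0*(6 + Q) = 0)
R(N) = 214 (R(N) = 3 - 1*(-211) = 3 + 211 = 214)
q = -18362 (q = -102 - 18260 = -18362)
q + R(F(9)) = -18362 + 214 = -18148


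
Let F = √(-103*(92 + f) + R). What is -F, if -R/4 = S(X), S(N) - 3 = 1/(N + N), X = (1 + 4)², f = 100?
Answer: -I*√494702/5 ≈ -140.67*I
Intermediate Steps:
X = 25 (X = 5² = 25)
S(N) = 3 + 1/(2*N) (S(N) = 3 + 1/(N + N) = 3 + 1/(2*N))
R = -302/25 (R = -4*(3 + (½)/25) = -4*(3 + (½)*(1/25)) = -4*(3 + 1/50) = -4*151/50 = -302/25 ≈ -12.080)
F = I*√494702/5 (F = √(-103*(92 + 100) - 302/25) = √(-103*192 - 302/25) = √(-19776 - 302/25) = √(-494702/25) = I*√494702/5 ≈ 140.67*I)
-F = -I*√494702/5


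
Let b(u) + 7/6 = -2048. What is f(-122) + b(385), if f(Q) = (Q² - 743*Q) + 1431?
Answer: 629471/6 ≈ 1.0491e+5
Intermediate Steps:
b(u) = -12295/6 (b(u) = -7/6 - 2048 = -12295/6)
f(Q) = 1431 + Q² - 743*Q
f(-122) + b(385) = (1431 + (-122)² - 743*(-122)) - 12295/6 = (1431 + 14884 + 90646) - 12295/6 = 106961 - 12295/6 = 629471/6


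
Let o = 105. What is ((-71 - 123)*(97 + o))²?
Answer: 1535699344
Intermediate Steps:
((-71 - 123)*(97 + o))² = ((-71 - 123)*(97 + 105))² = (-194*202)² = (-39188)² = 1535699344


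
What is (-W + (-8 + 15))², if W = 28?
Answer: 441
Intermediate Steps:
(-W + (-8 + 15))² = (-1*28 + (-8 + 15))² = (-28 + 7)² = (-21)² = 441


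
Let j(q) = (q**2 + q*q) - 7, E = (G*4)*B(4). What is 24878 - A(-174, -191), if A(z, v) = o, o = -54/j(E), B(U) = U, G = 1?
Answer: 12563444/505 ≈ 24878.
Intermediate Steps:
E = 16 (E = (1*4)*4 = 4*4 = 16)
j(q) = -7 + 2*q**2 (j(q) = (q**2 + q**2) - 7 = 2*q**2 - 7 = -7 + 2*q**2)
o = -54/505 (o = -54/(-7 + 2*16**2) = -54/(-7 + 2*256) = -54/(-7 + 512) = -54/505 ≈ -0.10693)
A(z, v) = -54/505
24878 - A(-174, -191) = 24878 - 1*(-54/505) = 24878 + 54/505 = 12563444/505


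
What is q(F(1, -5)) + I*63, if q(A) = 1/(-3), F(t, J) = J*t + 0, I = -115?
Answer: -21736/3 ≈ -7245.3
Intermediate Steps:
F(t, J) = J*t
q(A) = -1/3
q(F(1, -5)) + I*63 = -1/3 - 115*63 = -1/3 - 7245 = -21736/3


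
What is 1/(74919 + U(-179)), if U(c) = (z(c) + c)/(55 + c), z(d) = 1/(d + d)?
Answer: 44392/3325868331 ≈ 1.3347e-5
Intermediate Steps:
z(d) = 1/(2*d)
U(c) = (c + 1/(2*c))/(55 + c) (U(c) = (1/(2*c) + c)/(55 + c) = (c + 1/(2*c))/(55 + c))
1/(74919 + U(-179)) = 1/(74919 + (½ + (-179)²)/((-179)*(55 - 179))) = 1/(74919 - 1/179*(½ + 32041)/(-124)) = 1/(74919 - 1/179*(-1/124)*64083/2) = 1/(74919 + 64083/44392) = 1/(3325868331/44392) = 44392/3325868331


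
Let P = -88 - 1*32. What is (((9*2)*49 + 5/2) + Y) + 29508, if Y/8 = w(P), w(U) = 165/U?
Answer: 60763/2 ≈ 30382.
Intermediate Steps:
P = -120 (P = -88 - 32 = -120)
Y = -11 (Y = 8*(165/(-120)) = 8*(165*(-1/120)) = 8*(-11/8) = -11)
(((9*2)*49 + 5/2) + Y) + 29508 = (((9*2)*49 + 5/2) - 11) + 29508 = ((18*49 + (½)*5) - 11) + 29508 = ((882 + 5/2) - 11) + 29508 = (1769/2 - 11) + 29508 = 1747/2 + 29508 = 60763/2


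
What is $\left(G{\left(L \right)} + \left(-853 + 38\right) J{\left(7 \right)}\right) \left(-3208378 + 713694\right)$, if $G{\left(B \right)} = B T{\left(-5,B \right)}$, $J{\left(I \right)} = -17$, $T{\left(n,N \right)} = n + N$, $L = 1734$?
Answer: $-7513841021644$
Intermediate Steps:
$T{\left(n,N \right)} = N + n$
$G{\left(B \right)} = B \left(-5 + B\right)$ ($G{\left(B \right)} = B \left(B - 5\right) = B \left(-5 + B\right)$)
$\left(G{\left(L \right)} + \left(-853 + 38\right) J{\left(7 \right)}\right) \left(-3208378 + 713694\right) = \left(1734 \left(-5 + 1734\right) + \left(-853 + 38\right) \left(-17\right)\right) \left(-3208378 + 713694\right) = \left(1734 \cdot 1729 - -13855\right) \left(-2494684\right) = \left(2998086 + 13855\right) \left(-2494684\right) = 3011941 \left(-2494684\right) = -7513841021644$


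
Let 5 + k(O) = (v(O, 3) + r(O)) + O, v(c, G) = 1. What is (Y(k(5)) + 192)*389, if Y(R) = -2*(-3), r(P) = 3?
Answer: 77022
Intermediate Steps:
k(O) = -1 + O (k(O) = -5 + ((1 + 3) + O) = -5 + (4 + O) = -1 + O)
Y(R) = 6
(Y(k(5)) + 192)*389 = (6 + 192)*389 = 198*389 = 77022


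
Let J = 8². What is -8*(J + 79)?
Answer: -1144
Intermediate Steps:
J = 64
-8*(J + 79) = -8*(64 + 79) = -8*143 = -1144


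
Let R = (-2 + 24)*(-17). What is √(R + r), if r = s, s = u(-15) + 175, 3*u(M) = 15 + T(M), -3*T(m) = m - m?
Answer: I*√194 ≈ 13.928*I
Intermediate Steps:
T(m) = 0 (T(m) = -(m - m)/3 = -⅓*0 = 0)
u(M) = 5 (u(M) = (15 + 0)/3 = (⅓)*15 = 5)
s = 180 (s = 5 + 175 = 180)
r = 180
R = -374 (R = 22*(-17) = -374)
√(R + r) = √(-374 + 180) = √(-194) = I*√194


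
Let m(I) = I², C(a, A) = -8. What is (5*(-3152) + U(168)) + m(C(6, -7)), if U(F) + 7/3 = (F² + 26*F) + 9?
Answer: 50708/3 ≈ 16903.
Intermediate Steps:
U(F) = 20/3 + F² + 26*F (U(F) = -7/3 + ((F² + 26*F) + 9) = -7/3 + (9 + F² + 26*F) = 20/3 + F² + 26*F)
(5*(-3152) + U(168)) + m(C(6, -7)) = (5*(-3152) + (20/3 + 168² + 26*168)) + (-8)² = (-15760 + (20/3 + 28224 + 4368)) + 64 = (-15760 + 97796/3) + 64 = 50516/3 + 64 = 50708/3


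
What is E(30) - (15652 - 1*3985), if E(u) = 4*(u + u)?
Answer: -11427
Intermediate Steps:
E(u) = 8*u (E(u) = 4*(2*u) = 8*u)
E(30) - (15652 - 1*3985) = 8*30 - (15652 - 1*3985) = 240 - (15652 - 3985) = 240 - 1*11667 = 240 - 11667 = -11427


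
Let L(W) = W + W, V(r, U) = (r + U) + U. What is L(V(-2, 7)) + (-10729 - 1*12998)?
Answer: -23703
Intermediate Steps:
V(r, U) = r + 2*U (V(r, U) = (U + r) + U = r + 2*U)
L(W) = 2*W
L(V(-2, 7)) + (-10729 - 1*12998) = 2*(-2 + 2*7) + (-10729 - 1*12998) = 2*(-2 + 14) + (-10729 - 12998) = 2*12 - 23727 = 24 - 23727 = -23703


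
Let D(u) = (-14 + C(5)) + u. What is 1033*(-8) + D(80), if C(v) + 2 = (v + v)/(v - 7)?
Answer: -8205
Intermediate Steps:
C(v) = -2 + 2*v/(-7 + v) (C(v) = -2 + (v + v)/(v - 7) = -2 + (2*v)/(-7 + v) = -2 + 2*v/(-7 + v))
D(u) = -21 + u (D(u) = (-14 + 14/(-7 + 5)) + u = (-14 + 14/(-2)) + u = (-14 + 14*(-½)) + u = (-14 - 7) + u = -21 + u)
1033*(-8) + D(80) = 1033*(-8) + (-21 + 80) = -8264 + 59 = -8205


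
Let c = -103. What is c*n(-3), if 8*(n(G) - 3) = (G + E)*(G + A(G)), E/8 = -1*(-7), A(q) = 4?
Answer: -7931/8 ≈ -991.38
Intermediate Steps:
E = 56 (E = 8*(-1*(-7)) = 8*7 = 56)
n(G) = 3 + (4 + G)*(56 + G)/8 (n(G) = 3 + ((G + 56)*(G + 4))/8 = 3 + ((56 + G)*(4 + G))/8 = 3 + ((4 + G)*(56 + G))/8 = 3 + (4 + G)*(56 + G)/8)
c*n(-3) = -103*(31 + (1/8)*(-3)**2 + (15/2)*(-3)) = -103*(31 + (1/8)*9 - 45/2) = -103*(31 + 9/8 - 45/2) = -103*77/8 = -7931/8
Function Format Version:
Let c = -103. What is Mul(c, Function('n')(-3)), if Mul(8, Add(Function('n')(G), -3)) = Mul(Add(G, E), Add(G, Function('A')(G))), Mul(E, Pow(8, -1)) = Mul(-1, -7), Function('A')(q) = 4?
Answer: Rational(-7931, 8) ≈ -991.38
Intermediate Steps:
E = 56 (E = Mul(8, Mul(-1, -7)) = Mul(8, 7) = 56)
Function('n')(G) = Add(3, Mul(Rational(1, 8), Add(4, G), Add(56, G))) (Function('n')(G) = Add(3, Mul(Rational(1, 8), Mul(Add(G, 56), Add(G, 4)))) = Add(3, Mul(Rational(1, 8), Mul(Add(56, G), Add(4, G)))) = Add(3, Mul(Rational(1, 8), Mul(Add(4, G), Add(56, G)))) = Add(3, Mul(Rational(1, 8), Add(4, G), Add(56, G))))
Mul(c, Function('n')(-3)) = Mul(-103, Add(31, Mul(Rational(1, 8), Pow(-3, 2)), Mul(Rational(15, 2), -3))) = Mul(-103, Add(31, Mul(Rational(1, 8), 9), Rational(-45, 2))) = Mul(-103, Add(31, Rational(9, 8), Rational(-45, 2))) = Mul(-103, Rational(77, 8)) = Rational(-7931, 8)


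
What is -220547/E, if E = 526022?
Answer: -220547/526022 ≈ -0.41927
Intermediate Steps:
-220547/E = -220547/526022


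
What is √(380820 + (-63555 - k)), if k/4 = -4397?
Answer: √334853 ≈ 578.67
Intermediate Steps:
k = -17588 (k = 4*(-4397) = -17588)
√(380820 + (-63555 - k)) = √(380820 + (-63555 - 1*(-17588))) = √(380820 + (-63555 + 17588)) = √(380820 - 45967) = √334853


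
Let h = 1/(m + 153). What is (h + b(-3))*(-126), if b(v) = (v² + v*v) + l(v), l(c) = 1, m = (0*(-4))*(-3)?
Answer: -40712/17 ≈ -2394.8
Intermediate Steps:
m = 0 (m = 0*(-3) = 0)
b(v) = 1 + 2*v² (b(v) = (v² + v*v) + 1 = (v² + v²) + 1 = 2*v² + 1 = 1 + 2*v²)
h = 1/153 (h = 1/(0 + 153) = 1/153 ≈ 0.0065359)
(h + b(-3))*(-126) = (1/153 + (1 + 2*(-3)²))*(-126) = (1/153 + (1 + 2*9))*(-126) = (1/153 + (1 + 18))*(-126) = (1/153 + 19)*(-126) = (2908/153)*(-126) = -40712/17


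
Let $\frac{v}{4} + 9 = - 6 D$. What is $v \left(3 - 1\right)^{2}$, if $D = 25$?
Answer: $-2544$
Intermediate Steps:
$v = -636$ ($v = -36 + 4 \left(\left(-6\right) 25\right) = -36 + 4 \left(-150\right) = -36 - 600 = -636$)
$v \left(3 - 1\right)^{2} = - 636 \left(3 - 1\right)^{2} = - 636 \cdot 2^{2} = \left(-636\right) 4 = -2544$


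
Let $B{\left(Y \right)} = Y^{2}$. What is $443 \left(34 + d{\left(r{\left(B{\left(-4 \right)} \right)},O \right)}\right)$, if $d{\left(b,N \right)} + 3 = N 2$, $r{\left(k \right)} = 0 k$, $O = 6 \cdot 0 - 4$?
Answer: $10189$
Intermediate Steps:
$O = -4$ ($O = 0 - 4 = -4$)
$r{\left(k \right)} = 0$
$d{\left(b,N \right)} = -3 + 2 N$ ($d{\left(b,N \right)} = -3 + N 2 = -3 + 2 N$)
$443 \left(34 + d{\left(r{\left(B{\left(-4 \right)} \right)},O \right)}\right) = 443 \left(34 + \left(-3 + 2 \left(-4\right)\right)\right) = 443 \left(34 - 11\right) = 443 \cdot 23 = 10189$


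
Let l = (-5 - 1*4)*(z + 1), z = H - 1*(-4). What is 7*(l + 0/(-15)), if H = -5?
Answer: 0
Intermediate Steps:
z = -1 (z = -5 - 1*(-4) = -5 + 4 = -1)
l = 0 (l = (-5 - 1*4)*(-1 + 1) = (-5 - 4)*0 = -9*0 = 0)
7*(l + 0/(-15)) = 7*(0 + 0/(-15)) = 7*(0 + 0*(-1/15)) = 7*(0 + 0) = 7*0 = 0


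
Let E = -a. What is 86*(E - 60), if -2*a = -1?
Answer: -5203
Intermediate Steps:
a = 1/2 (a = -1/2*(-1) = 1/2 ≈ 0.50000)
E = -1/2 (E = -1*1/2 = -1/2 ≈ -0.50000)
86*(E - 60) = 86*(-1/2 - 60) = 86*(-121/2) = -5203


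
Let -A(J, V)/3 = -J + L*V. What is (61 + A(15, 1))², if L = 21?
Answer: 1849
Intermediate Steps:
A(J, V) = -63*V + 3*J (A(J, V) = -3*(-J + 21*V) = -63*V + 3*J)
(61 + A(15, 1))² = (61 + (-63*1 + 3*15))² = (61 + (-63 + 45))² = (61 - 18)² = 43² = 1849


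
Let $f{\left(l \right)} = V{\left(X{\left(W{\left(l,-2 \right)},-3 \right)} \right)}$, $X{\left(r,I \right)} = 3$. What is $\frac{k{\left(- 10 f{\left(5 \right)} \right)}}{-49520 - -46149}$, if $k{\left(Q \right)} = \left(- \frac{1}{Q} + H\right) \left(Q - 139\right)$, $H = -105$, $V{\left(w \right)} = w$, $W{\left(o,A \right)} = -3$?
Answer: $- \frac{532181}{101130} \approx -5.2623$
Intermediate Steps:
$f{\left(l \right)} = 3$
$k{\left(Q \right)} = \left(-139 + Q\right) \left(-105 - \frac{1}{Q}\right)$ ($k{\left(Q \right)} = \left(- \frac{1}{Q} - 105\right) \left(Q - 139\right) = \left(-105 - \frac{1}{Q}\right) \left(-139 + Q\right) = \left(-139 + Q\right) \left(-105 - \frac{1}{Q}\right)$)
$\frac{k{\left(- 10 f{\left(5 \right)} \right)}}{-49520 - -46149} = \frac{14594 - 105 \left(\left(-10\right) 3\right) + \frac{139}{\left(-10\right) 3}}{-49520 - -46149} = \frac{14594 - -3150 + \frac{139}{-30}}{-49520 + 46149} = \frac{14594 + 3150 + 139 \left(- \frac{1}{30}\right)}{-3371} = \left(14594 + 3150 - \frac{139}{30}\right) \left(- \frac{1}{3371}\right) = \frac{532181}{30} \left(- \frac{1}{3371}\right) = - \frac{532181}{101130}$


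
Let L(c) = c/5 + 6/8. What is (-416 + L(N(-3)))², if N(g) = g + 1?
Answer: 69105969/400 ≈ 1.7277e+5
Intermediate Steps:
N(g) = 1 + g
L(c) = ¾ + c/5 (L(c) = c*(⅕) + 6*(⅛) = c/5 + ¾ = ¾ + c/5)
(-416 + L(N(-3)))² = (-416 + (¾ + (1 - 3)/5))² = (-416 + (¾ + (⅕)*(-2)))² = (-416 + (¾ - ⅖))² = (-416 + 7/20)² = (-8313/20)² = 69105969/400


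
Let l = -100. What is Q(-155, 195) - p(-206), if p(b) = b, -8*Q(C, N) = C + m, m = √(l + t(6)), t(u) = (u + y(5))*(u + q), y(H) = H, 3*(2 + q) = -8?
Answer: 1803/8 - 2*I*√3/3 ≈ 225.38 - 1.1547*I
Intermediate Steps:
q = -14/3 (q = -2 + (⅓)*(-8) = -2 - 8/3 = -14/3 ≈ -4.6667)
t(u) = (5 + u)*(-14/3 + u) (t(u) = (u + 5)*(u - 14/3) = (5 + u)*(-14/3 + u))
m = 16*I*√3/3 (m = √(-100 + (-70/3 + 6² + (⅓)*6)) = √(-100 + (-70/3 + 36 + 2)) = √(-100 + 44/3) = √(-256/3) = 16*I*√3/3 ≈ 9.2376*I)
Q(C, N) = -C/8 - 2*I*√3/3 (Q(C, N) = -(C + 16*I*√3/3)/8 = -C/8 - 2*I*√3/3)
Q(-155, 195) - p(-206) = (-⅛*(-155) - 2*I*√3/3) - 1*(-206) = (155/8 - 2*I*√3/3) + 206 = 1803/8 - 2*I*√3/3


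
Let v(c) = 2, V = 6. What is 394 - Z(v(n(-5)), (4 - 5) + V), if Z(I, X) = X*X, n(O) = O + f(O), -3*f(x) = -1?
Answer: 369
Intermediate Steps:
f(x) = ⅓ (f(x) = -⅓*(-1) = ⅓)
n(O) = ⅓ + O (n(O) = O + ⅓ = ⅓ + O)
Z(I, X) = X²
394 - Z(v(n(-5)), (4 - 5) + V) = 394 - ((4 - 5) + 6)² = 394 - (-1 + 6)² = 394 - 1*5² = 394 - 1*25 = 394 - 25 = 369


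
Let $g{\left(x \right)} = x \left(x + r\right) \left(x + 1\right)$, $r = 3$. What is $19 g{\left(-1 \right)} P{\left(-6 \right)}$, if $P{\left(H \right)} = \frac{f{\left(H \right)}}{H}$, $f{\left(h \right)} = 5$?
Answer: $0$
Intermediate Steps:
$P{\left(H \right)} = \frac{5}{H}$
$g{\left(x \right)} = x \left(1 + x\right) \left(3 + x\right)$ ($g{\left(x \right)} = x \left(x + 3\right) \left(x + 1\right) = x \left(3 + x\right) \left(1 + x\right) = x \left(1 + x\right) \left(3 + x\right)$)
$19 g{\left(-1 \right)} P{\left(-6 \right)} = 19 \left(- (3 + \left(-1\right)^{2} + 4 \left(-1\right))\right) \frac{5}{-6} = 19 \left(- (3 + 1 - 4)\right) 5 \left(- \frac{1}{6}\right) = 19 \left(\left(-1\right) 0\right) \left(- \frac{5}{6}\right) = 19 \cdot 0 \left(- \frac{5}{6}\right) = 0 \left(- \frac{5}{6}\right) = 0$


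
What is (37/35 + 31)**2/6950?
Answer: 629442/4256875 ≈ 0.14786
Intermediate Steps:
(37/35 + 31)**2/6950 = (37*(1/35) + 31)**2*(1/6950) = (37/35 + 31)**2*(1/6950) = (1122/35)**2*(1/6950) = (1258884/1225)*(1/6950) = 629442/4256875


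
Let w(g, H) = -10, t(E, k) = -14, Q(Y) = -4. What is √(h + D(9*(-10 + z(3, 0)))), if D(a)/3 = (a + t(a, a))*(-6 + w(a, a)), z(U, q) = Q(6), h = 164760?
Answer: 2*√42870 ≈ 414.10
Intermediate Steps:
z(U, q) = -4
D(a) = 672 - 48*a (D(a) = 3*((a - 14)*(-6 - 10)) = 3*((-14 + a)*(-16)) = 3*(224 - 16*a) = 672 - 48*a)
√(h + D(9*(-10 + z(3, 0)))) = √(164760 + (672 - 432*(-10 - 4))) = √(164760 + (672 - 432*(-14))) = √(164760 + (672 - 48*(-126))) = √(164760 + (672 + 6048)) = √(164760 + 6720) = √171480 = 2*√42870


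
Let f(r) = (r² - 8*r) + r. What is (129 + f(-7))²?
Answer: 51529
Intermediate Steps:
f(r) = r² - 7*r
(129 + f(-7))² = (129 - 7*(-7 - 7))² = (129 - 7*(-14))² = (129 + 98)² = 227² = 51529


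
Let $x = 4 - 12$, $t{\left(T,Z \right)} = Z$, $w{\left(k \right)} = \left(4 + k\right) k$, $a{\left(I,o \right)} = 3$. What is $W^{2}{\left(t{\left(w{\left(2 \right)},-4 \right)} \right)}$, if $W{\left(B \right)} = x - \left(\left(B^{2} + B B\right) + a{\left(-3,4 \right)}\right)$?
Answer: $1849$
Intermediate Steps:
$w{\left(k \right)} = k \left(4 + k\right)$
$x = -8$ ($x = 4 - 12 = -8$)
$W{\left(B \right)} = -11 - 2 B^{2}$ ($W{\left(B \right)} = -8 - \left(\left(B^{2} + B B\right) + 3\right) = -8 - \left(\left(B^{2} + B^{2}\right) + 3\right) = -8 - \left(2 B^{2} + 3\right) = -8 - \left(3 + 2 B^{2}\right) = -11 - 2 B^{2}$)
$W^{2}{\left(t{\left(w{\left(2 \right)},-4 \right)} \right)} = \left(-11 - 2 \left(-4\right)^{2}\right)^{2} = \left(-11 - 32\right)^{2} = \left(-43\right)^{2} = 1849$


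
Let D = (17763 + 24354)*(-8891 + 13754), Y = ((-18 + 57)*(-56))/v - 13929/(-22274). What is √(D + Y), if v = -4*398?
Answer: √4024058503259942702394/4432526 ≈ 14311.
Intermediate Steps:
v = -1592
Y = 8852673/4432526 (Y = ((-18 + 57)*(-56))/(-1592) - 13929/(-22274) = (39*(-56))*(-1/1592) - 13929*(-1/22274) = -2184*(-1/1592) + 13929/22274 = 273/199 + 13929/22274 = 8852673/4432526 ≈ 1.9972)
D = 204814971 (D = 42117*4863 = 204814971)
√(D + Y) = √(204814971 + 8852673/4432526) = √(907847692999419/4432526) = √4024058503259942702394/4432526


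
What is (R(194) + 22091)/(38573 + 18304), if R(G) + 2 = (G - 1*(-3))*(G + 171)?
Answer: 93994/56877 ≈ 1.6526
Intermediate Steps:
R(G) = -2 + (3 + G)*(171 + G) (R(G) = -2 + (G - 1*(-3))*(G + 171) = -2 + (G + 3)*(171 + G) = -2 + (3 + G)*(171 + G))
(R(194) + 22091)/(38573 + 18304) = ((511 + 194**2 + 174*194) + 22091)/(38573 + 18304) = ((511 + 37636 + 33756) + 22091)/56877 = (71903 + 22091)*(1/56877) = 93994*(1/56877) = 93994/56877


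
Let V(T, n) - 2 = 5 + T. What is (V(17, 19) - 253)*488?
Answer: -111752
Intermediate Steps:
V(T, n) = 7 + T (V(T, n) = 2 + (5 + T) = 7 + T)
(V(17, 19) - 253)*488 = ((7 + 17) - 253)*488 = (24 - 253)*488 = -229*488 = -111752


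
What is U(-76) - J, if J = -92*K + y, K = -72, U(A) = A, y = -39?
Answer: -6661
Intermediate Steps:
J = 6585 (J = -92*(-72) - 39 = 6624 - 39 = 6585)
U(-76) - J = -76 - 1*6585 = -76 - 6585 = -6661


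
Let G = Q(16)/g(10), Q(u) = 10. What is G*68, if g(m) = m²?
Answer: 34/5 ≈ 6.8000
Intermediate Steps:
G = ⅒ (G = 10/(10²) = 10/100 = 10*(1/100) = ⅒ ≈ 0.10000)
G*68 = (⅒)*68 = 34/5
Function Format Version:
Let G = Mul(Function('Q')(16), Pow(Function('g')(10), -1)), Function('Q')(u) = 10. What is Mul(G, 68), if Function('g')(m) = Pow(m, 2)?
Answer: Rational(34, 5) ≈ 6.8000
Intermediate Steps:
G = Rational(1, 10) (G = Mul(10, Pow(Pow(10, 2), -1)) = Mul(10, Pow(100, -1)) = Mul(10, Rational(1, 100)) = Rational(1, 10) ≈ 0.10000)
Mul(G, 68) = Mul(Rational(1, 10), 68) = Rational(34, 5)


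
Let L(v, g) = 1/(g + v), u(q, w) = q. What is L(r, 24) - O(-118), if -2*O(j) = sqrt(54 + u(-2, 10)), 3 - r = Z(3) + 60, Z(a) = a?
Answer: -1/36 + sqrt(13) ≈ 3.5778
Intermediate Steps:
r = -60 (r = 3 - (3 + 60) = 3 - 1*63 = 3 - 63 = -60)
O(j) = -sqrt(13) (O(j) = -sqrt(54 - 2)/2 = -sqrt(13))
L(r, 24) - O(-118) = 1/(24 - 60) - (-1)*sqrt(13) = 1/(-36) + sqrt(13) = -1/36 + sqrt(13)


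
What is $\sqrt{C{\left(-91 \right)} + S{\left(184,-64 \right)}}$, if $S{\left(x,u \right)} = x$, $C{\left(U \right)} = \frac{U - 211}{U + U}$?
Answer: $\frac{\sqrt{1537445}}{91} \approx 13.626$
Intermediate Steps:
$C{\left(U \right)} = \frac{-211 + U}{2 U}$
$\sqrt{C{\left(-91 \right)} + S{\left(184,-64 \right)}} = \sqrt{\frac{-211 - 91}{2 \left(-91\right)} + 184} = \sqrt{\frac{1}{2} \left(- \frac{1}{91}\right) \left(-302\right) + 184} = \sqrt{\frac{151}{91} + 184} = \sqrt{\frac{16895}{91}} = \frac{\sqrt{1537445}}{91}$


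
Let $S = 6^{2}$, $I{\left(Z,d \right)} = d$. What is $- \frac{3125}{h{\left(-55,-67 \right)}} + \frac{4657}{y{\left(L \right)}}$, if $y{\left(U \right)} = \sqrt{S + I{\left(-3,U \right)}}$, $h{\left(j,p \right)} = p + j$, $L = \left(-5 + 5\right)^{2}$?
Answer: $\frac{146726}{183} \approx 801.78$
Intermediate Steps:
$L = 0$ ($L = 0^{2} = 0$)
$S = 36$
$h{\left(j,p \right)} = j + p$
$y{\left(U \right)} = \sqrt{36 + U}$
$- \frac{3125}{h{\left(-55,-67 \right)}} + \frac{4657}{y{\left(L \right)}} = - \frac{3125}{-55 - 67} + \frac{4657}{\sqrt{36 + 0}} = - \frac{3125}{-122} + \frac{4657}{\sqrt{36}} = \left(-3125\right) \left(- \frac{1}{122}\right) + \frac{4657}{6} = \frac{3125}{122} + 4657 \cdot \frac{1}{6} = \frac{3125}{122} + \frac{4657}{6} = \frac{146726}{183}$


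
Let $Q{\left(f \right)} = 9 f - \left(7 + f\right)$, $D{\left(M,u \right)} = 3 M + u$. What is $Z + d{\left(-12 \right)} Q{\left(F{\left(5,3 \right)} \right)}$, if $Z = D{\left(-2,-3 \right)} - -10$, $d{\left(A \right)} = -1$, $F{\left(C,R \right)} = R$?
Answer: $-16$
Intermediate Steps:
$D{\left(M,u \right)} = u + 3 M$
$Q{\left(f \right)} = -7 + 8 f$
$Z = 1$ ($Z = \left(-3 + 3 \left(-2\right)\right) - -10 = \left(-3 - 6\right) + 10 = -9 + 10 = 1$)
$Z + d{\left(-12 \right)} Q{\left(F{\left(5,3 \right)} \right)} = 1 - \left(-7 + 8 \cdot 3\right) = 1 - \left(-7 + 24\right) = 1 - 17 = -16$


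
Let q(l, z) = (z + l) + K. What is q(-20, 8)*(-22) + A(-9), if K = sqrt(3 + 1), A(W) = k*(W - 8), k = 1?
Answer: 203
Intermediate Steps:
A(W) = -8 + W (A(W) = 1*(W - 8) = 1*(-8 + W) = -8 + W)
K = 2 (K = sqrt(4) = 2)
q(l, z) = 2 + l + z (q(l, z) = (z + l) + 2 = (l + z) + 2 = 2 + l + z)
q(-20, 8)*(-22) + A(-9) = (2 - 20 + 8)*(-22) + (-8 - 9) = -10*(-22) - 17 = 220 - 17 = 203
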